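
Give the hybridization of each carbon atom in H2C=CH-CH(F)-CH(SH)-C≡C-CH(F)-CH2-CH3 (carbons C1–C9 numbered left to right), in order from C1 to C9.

C1 sp2, C2 sp2, C3 sp3, C4 sp3, C5 sp, C6 sp, C7 sp3, C8 sp3, C9 sp3

C1: 3 σ bonds, plus one π bond; 3 regions of electron density → sp2.
C2: 3 σ bonds, plus one π bond; 3 regions of electron density → sp2.
C3 carries 4 σ bonds, giving a steric number of 4, so it is sp3.
C4 — 4 σ bonds. Steric number 4, so sp3.
C5: 2 σ bonds, plus two π bonds — 2 electron domains, sp.
C6 is sp: 2 σ bonds, plus two π bonds, 2 electron-density regions.
C7: 4 σ bonds — 4 electron domains, sp3.
C8 has 4 σ bonds: steric number 4 → sp3.
C9 is sp3: 4 σ bonds, 4 electron-density regions.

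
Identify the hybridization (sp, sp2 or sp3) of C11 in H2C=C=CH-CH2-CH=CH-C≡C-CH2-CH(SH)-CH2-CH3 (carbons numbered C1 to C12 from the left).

C11 carries 4 σ bonds, giving a steric number of 4, so it is sp3.

sp3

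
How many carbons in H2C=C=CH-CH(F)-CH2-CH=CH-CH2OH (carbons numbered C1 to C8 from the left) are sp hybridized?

C1: sp2
C2: sp ✓
C3: sp2
C4: sp3
C5: sp3
C6: sp2
C7: sp2
C8: sp3
C2 → 1 sp carbon.

1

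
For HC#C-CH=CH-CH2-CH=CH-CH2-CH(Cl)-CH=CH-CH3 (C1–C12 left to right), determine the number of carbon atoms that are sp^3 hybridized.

4

C1: sp
C2: sp
C3: sp2
C4: sp2
C5: sp3 ✓
C6: sp2
C7: sp2
C8: sp3 ✓
C9: sp3 ✓
C10: sp2
C11: sp2
C12: sp3 ✓
C5, C8, C9, C12 → 4 sp3 carbons.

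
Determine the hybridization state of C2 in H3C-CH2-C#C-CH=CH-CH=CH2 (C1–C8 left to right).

sp³

C2 (4 σ bonds) has steric number 4: sp3.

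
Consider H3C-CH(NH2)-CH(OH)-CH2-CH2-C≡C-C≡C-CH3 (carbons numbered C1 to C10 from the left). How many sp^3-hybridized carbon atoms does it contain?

6

C1: sp3 ✓
C2: sp3 ✓
C3: sp3 ✓
C4: sp3 ✓
C5: sp3 ✓
C6: sp
C7: sp
C8: sp
C9: sp
C10: sp3 ✓
C1, C2, C3, C4, C5, C10 → 6 sp3 carbons.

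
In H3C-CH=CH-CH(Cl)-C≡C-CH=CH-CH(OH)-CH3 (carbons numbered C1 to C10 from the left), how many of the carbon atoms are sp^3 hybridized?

C1: sp3 ✓
C2: sp2
C3: sp2
C4: sp3 ✓
C5: sp
C6: sp
C7: sp2
C8: sp2
C9: sp3 ✓
C10: sp3 ✓
C1, C4, C9, C10 → 4 sp3 carbons.

4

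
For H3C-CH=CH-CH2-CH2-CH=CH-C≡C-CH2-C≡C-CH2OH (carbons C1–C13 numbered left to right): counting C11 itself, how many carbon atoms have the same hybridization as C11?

4

C11 is sp (two π bonds).
C1: sp3
C2: sp2
C3: sp2
C4: sp3
C5: sp3
C6: sp2
C7: sp2
C8: sp ✓
C9: sp ✓
C10: sp3
C11: sp ✓
C12: sp ✓
C13: sp3
4 carbons are sp.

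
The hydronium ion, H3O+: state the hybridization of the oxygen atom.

Three σ bonds + one lone pair = steric number 4 → sp3.

sp3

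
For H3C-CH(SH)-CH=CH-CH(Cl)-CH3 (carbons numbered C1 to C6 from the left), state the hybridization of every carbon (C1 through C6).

C1: 4 σ bonds; 4 regions of electron density → sp3.
C2 (4 σ bonds) has steric number 4: sp3.
C3 has 3 σ bonds, plus one π bond: steric number 3 → sp2.
C4 carries 3 σ bonds, plus one π bond, giving a steric number of 3, so it is sp2.
C5 — 4 σ bonds. Steric number 4, so sp3.
C6 is sp3: 4 σ bonds, 4 electron-density regions.

C1 sp3, C2 sp3, C3 sp2, C4 sp2, C5 sp3, C6 sp3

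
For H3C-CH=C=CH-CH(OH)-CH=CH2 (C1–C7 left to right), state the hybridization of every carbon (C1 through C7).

C1 sp3, C2 sp2, C3 sp, C4 sp2, C5 sp3, C6 sp2, C7 sp2

C1 carries 4 σ bonds, giving a steric number of 4, so it is sp3.
C2 has 3 σ bonds, plus one π bond: steric number 3 → sp2.
C3 — 2 σ bonds, plus two π bonds. Steric number 2, so sp.
C4: 3 σ bonds, plus one π bond; 3 regions of electron density → sp2.
C5 is sp3: 4 σ bonds, 4 electron-density regions.
C6: 3 σ bonds, plus one π bond — 3 electron domains, sp2.
C7 has 3 σ bonds, plus one π bond: steric number 3 → sp2.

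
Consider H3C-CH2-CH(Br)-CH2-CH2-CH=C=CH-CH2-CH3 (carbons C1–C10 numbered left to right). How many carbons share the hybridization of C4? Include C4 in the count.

C4 is sp3 (only σ bonds).
C1: sp3 ✓
C2: sp3 ✓
C3: sp3 ✓
C4: sp3 ✓
C5: sp3 ✓
C6: sp2
C7: sp
C8: sp2
C9: sp3 ✓
C10: sp3 ✓
7 carbons are sp3.

7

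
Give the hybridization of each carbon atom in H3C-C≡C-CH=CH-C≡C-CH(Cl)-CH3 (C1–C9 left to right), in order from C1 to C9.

C1 carries 4 σ bonds, giving a steric number of 4, so it is sp3.
C2: 2 σ bonds, plus two π bonds; 2 regions of electron density → sp.
C3 has 2 σ bonds, plus two π bonds: steric number 2 → sp.
C4 — 3 σ bonds, plus one π bond. Steric number 3, so sp2.
C5 — 3 σ bonds, plus one π bond. Steric number 3, so sp2.
C6 has 2 σ bonds, plus two π bonds: steric number 2 → sp.
C7 (2 σ bonds, plus two π bonds) has steric number 2: sp.
C8: 4 σ bonds — 4 electron domains, sp3.
C9: 4 σ bonds — 4 electron domains, sp3.

C1 sp3, C2 sp, C3 sp, C4 sp2, C5 sp2, C6 sp, C7 sp, C8 sp3, C9 sp3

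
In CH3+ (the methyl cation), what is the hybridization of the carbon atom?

sp^2

Three σ bonds to H, empty p orbital → sp2, trigonal planar.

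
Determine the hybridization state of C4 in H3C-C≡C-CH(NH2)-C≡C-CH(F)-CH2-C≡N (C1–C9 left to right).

sp^3

C4 carries 4 σ bonds, giving a steric number of 4, so it is sp3.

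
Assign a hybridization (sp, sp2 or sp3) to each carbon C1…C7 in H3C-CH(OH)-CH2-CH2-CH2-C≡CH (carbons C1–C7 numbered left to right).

C1 sp3, C2 sp3, C3 sp3, C4 sp3, C5 sp3, C6 sp, C7 sp

C1: 4 σ bonds — 4 electron domains, sp3.
C2 (4 σ bonds) has steric number 4: sp3.
C3 (4 σ bonds) has steric number 4: sp3.
C4: 4 σ bonds; 4 regions of electron density → sp3.
C5 has 4 σ bonds: steric number 4 → sp3.
C6: 2 σ bonds, plus two π bonds — 2 electron domains, sp.
C7 has 2 σ bonds, plus two π bonds: steric number 2 → sp.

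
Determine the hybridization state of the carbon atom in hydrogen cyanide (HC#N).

sp

The carbon atom has 2 σ bonds, plus two π bonds: steric number 2 → sp.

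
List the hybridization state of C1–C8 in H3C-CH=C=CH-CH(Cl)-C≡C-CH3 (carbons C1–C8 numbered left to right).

C1 carries 4 σ bonds, giving a steric number of 4, so it is sp3.
C2: 3 σ bonds, plus one π bond; 3 regions of electron density → sp2.
C3 is sp: 2 σ bonds, plus two π bonds, 2 electron-density regions.
C4 — 3 σ bonds, plus one π bond. Steric number 3, so sp2.
C5 (4 σ bonds) has steric number 4: sp3.
C6 carries 2 σ bonds, plus two π bonds, giving a steric number of 2, so it is sp.
C7 has 2 σ bonds, plus two π bonds: steric number 2 → sp.
C8 (4 σ bonds) has steric number 4: sp3.

C1 sp3, C2 sp2, C3 sp, C4 sp2, C5 sp3, C6 sp, C7 sp, C8 sp3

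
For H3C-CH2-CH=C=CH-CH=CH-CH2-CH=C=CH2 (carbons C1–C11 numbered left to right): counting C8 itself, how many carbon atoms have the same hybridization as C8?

3

C8 is sp3 (only σ bonds).
C1: sp3 ✓
C2: sp3 ✓
C3: sp2
C4: sp
C5: sp2
C6: sp2
C7: sp2
C8: sp3 ✓
C9: sp2
C10: sp
C11: sp2
3 carbons are sp3.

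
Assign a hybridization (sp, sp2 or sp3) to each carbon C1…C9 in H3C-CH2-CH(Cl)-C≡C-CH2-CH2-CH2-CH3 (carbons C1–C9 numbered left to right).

C1 (4 σ bonds) has steric number 4: sp3.
C2 (4 σ bonds) has steric number 4: sp3.
C3 carries 4 σ bonds, giving a steric number of 4, so it is sp3.
C4 has 2 σ bonds, plus two π bonds: steric number 2 → sp.
C5: 2 σ bonds, plus two π bonds — 2 electron domains, sp.
C6: 4 σ bonds; 4 regions of electron density → sp3.
C7 (4 σ bonds) has steric number 4: sp3.
C8: 4 σ bonds; 4 regions of electron density → sp3.
C9 — 4 σ bonds. Steric number 4, so sp3.

C1 sp3, C2 sp3, C3 sp3, C4 sp, C5 sp, C6 sp3, C7 sp3, C8 sp3, C9 sp3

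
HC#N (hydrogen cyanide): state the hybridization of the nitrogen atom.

The nitrogen atom (1 σ bond and 1 lone pair, plus two π bonds) has steric number 2: sp.

sp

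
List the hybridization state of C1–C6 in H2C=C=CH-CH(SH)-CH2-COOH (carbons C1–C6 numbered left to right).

C1 sp2, C2 sp, C3 sp2, C4 sp3, C5 sp3, C6 sp2

C1: 3 σ bonds, plus one π bond; 3 regions of electron density → sp2.
C2 (2 σ bonds, plus two π bonds) has steric number 2: sp.
C3 is sp2: 3 σ bonds, plus one π bond, 3 electron-density regions.
C4 is sp3: 4 σ bonds, 4 electron-density regions.
C5: 4 σ bonds — 4 electron domains, sp3.
C6 has 3 σ bonds, plus one π bond: steric number 3 → sp2.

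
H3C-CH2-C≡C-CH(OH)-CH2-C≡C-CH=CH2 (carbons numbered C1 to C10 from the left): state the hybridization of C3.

sp

C3 has 2 σ bonds, plus two π bonds: steric number 2 → sp.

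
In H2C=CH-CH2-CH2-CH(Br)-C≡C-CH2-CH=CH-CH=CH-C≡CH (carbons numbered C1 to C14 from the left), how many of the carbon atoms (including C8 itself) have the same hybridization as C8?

C8 is sp3 (only σ bonds).
C1: sp2
C2: sp2
C3: sp3 ✓
C4: sp3 ✓
C5: sp3 ✓
C6: sp
C7: sp
C8: sp3 ✓
C9: sp2
C10: sp2
C11: sp2
C12: sp2
C13: sp
C14: sp
4 carbons are sp3.

4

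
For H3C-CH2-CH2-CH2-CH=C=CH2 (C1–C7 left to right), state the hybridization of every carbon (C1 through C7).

C1 sp3, C2 sp3, C3 sp3, C4 sp3, C5 sp2, C6 sp, C7 sp2

C1 — 4 σ bonds. Steric number 4, so sp3.
C2 is sp3: 4 σ bonds, 4 electron-density regions.
C3: 4 σ bonds; 4 regions of electron density → sp3.
C4 (4 σ bonds) has steric number 4: sp3.
C5: 3 σ bonds, plus one π bond; 3 regions of electron density → sp2.
C6 — 2 σ bonds, plus two π bonds. Steric number 2, so sp.
C7: 3 σ bonds, plus one π bond — 3 electron domains, sp2.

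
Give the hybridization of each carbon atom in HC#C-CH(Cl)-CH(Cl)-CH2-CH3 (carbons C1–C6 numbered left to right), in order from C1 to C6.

C1 — 2 σ bonds, plus two π bonds. Steric number 2, so sp.
C2 carries 2 σ bonds, plus two π bonds, giving a steric number of 2, so it is sp.
C3 (4 σ bonds) has steric number 4: sp3.
C4 has 4 σ bonds: steric number 4 → sp3.
C5 carries 4 σ bonds, giving a steric number of 4, so it is sp3.
C6 is sp3: 4 σ bonds, 4 electron-density regions.

C1 sp, C2 sp, C3 sp3, C4 sp3, C5 sp3, C6 sp3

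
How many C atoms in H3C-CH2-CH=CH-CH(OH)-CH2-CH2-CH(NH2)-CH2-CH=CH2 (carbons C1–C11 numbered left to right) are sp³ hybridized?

7

C1: sp3 ✓
C2: sp3 ✓
C3: sp2
C4: sp2
C5: sp3 ✓
C6: sp3 ✓
C7: sp3 ✓
C8: sp3 ✓
C9: sp3 ✓
C10: sp2
C11: sp2
C1, C2, C5, C6, C7, C8, C9 → 7 sp3 carbons.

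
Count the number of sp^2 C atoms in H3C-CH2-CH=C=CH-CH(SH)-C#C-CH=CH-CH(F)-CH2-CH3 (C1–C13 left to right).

4

C1: sp3
C2: sp3
C3: sp2 ✓
C4: sp
C5: sp2 ✓
C6: sp3
C7: sp
C8: sp
C9: sp2 ✓
C10: sp2 ✓
C11: sp3
C12: sp3
C13: sp3
C3, C5, C9, C10 → 4 sp2 carbons.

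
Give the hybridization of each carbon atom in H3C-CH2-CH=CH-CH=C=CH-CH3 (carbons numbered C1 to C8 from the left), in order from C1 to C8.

C1 sp3, C2 sp3, C3 sp2, C4 sp2, C5 sp2, C6 sp, C7 sp2, C8 sp3

C1: 4 σ bonds; 4 regions of electron density → sp3.
C2 has 4 σ bonds: steric number 4 → sp3.
C3: 3 σ bonds, plus one π bond; 3 regions of electron density → sp2.
C4 carries 3 σ bonds, plus one π bond, giving a steric number of 3, so it is sp2.
C5 (3 σ bonds, plus one π bond) has steric number 3: sp2.
C6: 2 σ bonds, plus two π bonds — 2 electron domains, sp.
C7: 3 σ bonds, plus one π bond; 3 regions of electron density → sp2.
C8 — 4 σ bonds. Steric number 4, so sp3.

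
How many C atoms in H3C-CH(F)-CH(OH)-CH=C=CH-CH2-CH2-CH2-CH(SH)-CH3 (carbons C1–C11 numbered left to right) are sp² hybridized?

2

C1: sp3
C2: sp3
C3: sp3
C4: sp2 ✓
C5: sp
C6: sp2 ✓
C7: sp3
C8: sp3
C9: sp3
C10: sp3
C11: sp3
C4, C6 → 2 sp2 carbons.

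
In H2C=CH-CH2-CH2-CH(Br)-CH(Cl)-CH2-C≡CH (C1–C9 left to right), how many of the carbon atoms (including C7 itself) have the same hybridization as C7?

5

C7 is sp3 (only σ bonds).
C1: sp2
C2: sp2
C3: sp3 ✓
C4: sp3 ✓
C5: sp3 ✓
C6: sp3 ✓
C7: sp3 ✓
C8: sp
C9: sp
5 carbons are sp3.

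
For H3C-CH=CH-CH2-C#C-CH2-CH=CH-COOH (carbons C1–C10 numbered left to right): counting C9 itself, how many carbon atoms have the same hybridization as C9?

5

C9 is sp2 (one π bond).
C1: sp3
C2: sp2 ✓
C3: sp2 ✓
C4: sp3
C5: sp
C6: sp
C7: sp3
C8: sp2 ✓
C9: sp2 ✓
C10: sp2 ✓
5 carbons are sp2.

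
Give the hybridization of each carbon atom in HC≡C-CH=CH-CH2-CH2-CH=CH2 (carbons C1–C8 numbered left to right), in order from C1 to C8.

C1 is sp: 2 σ bonds, plus two π bonds, 2 electron-density regions.
C2 carries 2 σ bonds, plus two π bonds, giving a steric number of 2, so it is sp.
C3 carries 3 σ bonds, plus one π bond, giving a steric number of 3, so it is sp2.
C4 is sp2: 3 σ bonds, plus one π bond, 3 electron-density regions.
C5: 4 σ bonds; 4 regions of electron density → sp3.
C6: 4 σ bonds — 4 electron domains, sp3.
C7 has 3 σ bonds, plus one π bond: steric number 3 → sp2.
C8 (3 σ bonds, plus one π bond) has steric number 3: sp2.

C1 sp, C2 sp, C3 sp2, C4 sp2, C5 sp3, C6 sp3, C7 sp2, C8 sp2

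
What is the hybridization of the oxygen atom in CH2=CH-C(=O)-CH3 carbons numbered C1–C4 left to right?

The oxygen atom is sp2: 1 σ bond and 2 lone pairs, plus one π bond, 3 electron-density regions.

sp2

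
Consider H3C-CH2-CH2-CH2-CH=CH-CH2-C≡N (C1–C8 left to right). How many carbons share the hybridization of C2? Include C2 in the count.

C2 is sp3 (only σ bonds).
C1: sp3 ✓
C2: sp3 ✓
C3: sp3 ✓
C4: sp3 ✓
C5: sp2
C6: sp2
C7: sp3 ✓
C8: sp
5 carbons are sp3.

5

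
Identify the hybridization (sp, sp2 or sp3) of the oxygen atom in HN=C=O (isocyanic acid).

The oxygen atom: 1 σ bond and 2 lone pairs, plus one π bond — 3 electron domains, sp2.

sp^2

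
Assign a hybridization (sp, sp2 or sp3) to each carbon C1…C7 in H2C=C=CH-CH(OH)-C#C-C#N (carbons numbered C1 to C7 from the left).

C1 — 3 σ bonds, plus one π bond. Steric number 3, so sp2.
C2: 2 σ bonds, plus two π bonds — 2 electron domains, sp.
C3 has 3 σ bonds, plus one π bond: steric number 3 → sp2.
C4 has 4 σ bonds: steric number 4 → sp3.
C5: 2 σ bonds, plus two π bonds; 2 regions of electron density → sp.
C6: 2 σ bonds, plus two π bonds; 2 regions of electron density → sp.
C7 is sp: 2 σ bonds, plus two π bonds, 2 electron-density regions.

C1 sp2, C2 sp, C3 sp2, C4 sp3, C5 sp, C6 sp, C7 sp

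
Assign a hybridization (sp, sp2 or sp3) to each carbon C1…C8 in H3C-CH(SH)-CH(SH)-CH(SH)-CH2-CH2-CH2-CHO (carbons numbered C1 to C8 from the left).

C1 carries 4 σ bonds, giving a steric number of 4, so it is sp3.
C2 has 4 σ bonds: steric number 4 → sp3.
C3 is sp3: 4 σ bonds, 4 electron-density regions.
C4 is sp3: 4 σ bonds, 4 electron-density regions.
C5 — 4 σ bonds. Steric number 4, so sp3.
C6: 4 σ bonds; 4 regions of electron density → sp3.
C7: 4 σ bonds; 4 regions of electron density → sp3.
C8 — 3 σ bonds, plus one π bond. Steric number 3, so sp2.

C1 sp3, C2 sp3, C3 sp3, C4 sp3, C5 sp3, C6 sp3, C7 sp3, C8 sp2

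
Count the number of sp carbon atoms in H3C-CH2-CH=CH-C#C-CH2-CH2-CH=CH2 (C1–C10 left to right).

C1: sp3
C2: sp3
C3: sp2
C4: sp2
C5: sp ✓
C6: sp ✓
C7: sp3
C8: sp3
C9: sp2
C10: sp2
C5, C6 → 2 sp carbons.

2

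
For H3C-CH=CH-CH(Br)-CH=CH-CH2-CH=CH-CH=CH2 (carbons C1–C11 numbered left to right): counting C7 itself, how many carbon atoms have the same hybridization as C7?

3

C7 is sp3 (only σ bonds).
C1: sp3 ✓
C2: sp2
C3: sp2
C4: sp3 ✓
C5: sp2
C6: sp2
C7: sp3 ✓
C8: sp2
C9: sp2
C10: sp2
C11: sp2
3 carbons are sp3.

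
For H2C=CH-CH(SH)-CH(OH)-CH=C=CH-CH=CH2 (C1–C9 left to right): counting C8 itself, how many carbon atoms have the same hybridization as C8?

6

C8 is sp2 (one π bond).
C1: sp2 ✓
C2: sp2 ✓
C3: sp3
C4: sp3
C5: sp2 ✓
C6: sp
C7: sp2 ✓
C8: sp2 ✓
C9: sp2 ✓
6 carbons are sp2.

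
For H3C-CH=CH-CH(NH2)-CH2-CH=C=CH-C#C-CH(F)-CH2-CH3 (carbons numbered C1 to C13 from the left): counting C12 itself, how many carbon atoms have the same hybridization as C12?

C12 is sp3 (only σ bonds).
C1: sp3 ✓
C2: sp2
C3: sp2
C4: sp3 ✓
C5: sp3 ✓
C6: sp2
C7: sp
C8: sp2
C9: sp
C10: sp
C11: sp3 ✓
C12: sp3 ✓
C13: sp3 ✓
6 carbons are sp3.

6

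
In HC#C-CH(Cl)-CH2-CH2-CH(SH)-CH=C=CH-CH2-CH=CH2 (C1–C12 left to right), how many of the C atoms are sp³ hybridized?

C1: sp
C2: sp
C3: sp3 ✓
C4: sp3 ✓
C5: sp3 ✓
C6: sp3 ✓
C7: sp2
C8: sp
C9: sp2
C10: sp3 ✓
C11: sp2
C12: sp2
C3, C4, C5, C6, C10 → 5 sp3 carbons.

5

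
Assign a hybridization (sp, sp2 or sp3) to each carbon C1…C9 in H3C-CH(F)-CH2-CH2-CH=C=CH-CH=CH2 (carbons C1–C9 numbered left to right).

C1 sp3, C2 sp3, C3 sp3, C4 sp3, C5 sp2, C6 sp, C7 sp2, C8 sp2, C9 sp2

C1: 4 σ bonds — 4 electron domains, sp3.
C2: 4 σ bonds; 4 regions of electron density → sp3.
C3: 4 σ bonds; 4 regions of electron density → sp3.
C4 (4 σ bonds) has steric number 4: sp3.
C5 carries 3 σ bonds, plus one π bond, giving a steric number of 3, so it is sp2.
C6: 2 σ bonds, plus two π bonds; 2 regions of electron density → sp.
C7 is sp2: 3 σ bonds, plus one π bond, 3 electron-density regions.
C8 is sp2: 3 σ bonds, plus one π bond, 3 electron-density regions.
C9: 3 σ bonds, plus one π bond; 3 regions of electron density → sp2.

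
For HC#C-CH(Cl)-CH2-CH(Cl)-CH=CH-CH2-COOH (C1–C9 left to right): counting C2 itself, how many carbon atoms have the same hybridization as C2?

C2 is sp (two π bonds).
C1: sp ✓
C2: sp ✓
C3: sp3
C4: sp3
C5: sp3
C6: sp2
C7: sp2
C8: sp3
C9: sp2
2 carbons are sp.

2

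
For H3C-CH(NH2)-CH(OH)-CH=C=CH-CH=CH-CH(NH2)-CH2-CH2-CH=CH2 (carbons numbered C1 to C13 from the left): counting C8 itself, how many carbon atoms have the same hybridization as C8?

6

C8 is sp2 (one π bond).
C1: sp3
C2: sp3
C3: sp3
C4: sp2 ✓
C5: sp
C6: sp2 ✓
C7: sp2 ✓
C8: sp2 ✓
C9: sp3
C10: sp3
C11: sp3
C12: sp2 ✓
C13: sp2 ✓
6 carbons are sp2.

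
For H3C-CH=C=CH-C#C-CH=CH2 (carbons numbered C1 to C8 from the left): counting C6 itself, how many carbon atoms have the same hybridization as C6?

3

C6 is sp (two π bonds).
C1: sp3
C2: sp2
C3: sp ✓
C4: sp2
C5: sp ✓
C6: sp ✓
C7: sp2
C8: sp2
3 carbons are sp.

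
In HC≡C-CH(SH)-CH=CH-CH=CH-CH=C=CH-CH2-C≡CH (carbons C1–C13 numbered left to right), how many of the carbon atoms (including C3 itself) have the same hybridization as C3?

2

C3 is sp3 (only σ bonds).
C1: sp
C2: sp
C3: sp3 ✓
C4: sp2
C5: sp2
C6: sp2
C7: sp2
C8: sp2
C9: sp
C10: sp2
C11: sp3 ✓
C12: sp
C13: sp
2 carbons are sp3.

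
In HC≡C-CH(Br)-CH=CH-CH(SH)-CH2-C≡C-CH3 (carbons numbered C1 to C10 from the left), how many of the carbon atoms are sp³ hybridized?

C1: sp
C2: sp
C3: sp3 ✓
C4: sp2
C5: sp2
C6: sp3 ✓
C7: sp3 ✓
C8: sp
C9: sp
C10: sp3 ✓
C3, C6, C7, C10 → 4 sp3 carbons.

4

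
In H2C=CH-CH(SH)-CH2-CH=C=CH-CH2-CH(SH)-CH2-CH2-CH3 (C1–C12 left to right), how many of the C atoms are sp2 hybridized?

4

C1: sp2 ✓
C2: sp2 ✓
C3: sp3
C4: sp3
C5: sp2 ✓
C6: sp
C7: sp2 ✓
C8: sp3
C9: sp3
C10: sp3
C11: sp3
C12: sp3
C1, C2, C5, C7 → 4 sp2 carbons.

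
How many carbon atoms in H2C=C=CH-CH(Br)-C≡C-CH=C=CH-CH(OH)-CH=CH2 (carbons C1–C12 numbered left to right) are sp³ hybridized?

2

C1: sp2
C2: sp
C3: sp2
C4: sp3 ✓
C5: sp
C6: sp
C7: sp2
C8: sp
C9: sp2
C10: sp3 ✓
C11: sp2
C12: sp2
C4, C10 → 2 sp3 carbons.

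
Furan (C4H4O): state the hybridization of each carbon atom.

Each carbon atom: 3 σ bonds, plus one π bond — 3 electron domains, sp2.

sp²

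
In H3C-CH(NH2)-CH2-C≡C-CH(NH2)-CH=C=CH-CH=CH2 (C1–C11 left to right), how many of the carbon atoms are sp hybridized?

3

C1: sp3
C2: sp3
C3: sp3
C4: sp ✓
C5: sp ✓
C6: sp3
C7: sp2
C8: sp ✓
C9: sp2
C10: sp2
C11: sp2
C4, C5, C8 → 3 sp carbons.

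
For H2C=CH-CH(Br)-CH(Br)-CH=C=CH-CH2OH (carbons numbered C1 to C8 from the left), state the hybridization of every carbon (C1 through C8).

C1 sp2, C2 sp2, C3 sp3, C4 sp3, C5 sp2, C6 sp, C7 sp2, C8 sp3

C1 (3 σ bonds, plus one π bond) has steric number 3: sp2.
C2: 3 σ bonds, plus one π bond — 3 electron domains, sp2.
C3: 4 σ bonds — 4 electron domains, sp3.
C4 has 4 σ bonds: steric number 4 → sp3.
C5 (3 σ bonds, plus one π bond) has steric number 3: sp2.
C6 has 2 σ bonds, plus two π bonds: steric number 2 → sp.
C7: 3 σ bonds, plus one π bond — 3 electron domains, sp2.
C8: 4 σ bonds; 4 regions of electron density → sp3.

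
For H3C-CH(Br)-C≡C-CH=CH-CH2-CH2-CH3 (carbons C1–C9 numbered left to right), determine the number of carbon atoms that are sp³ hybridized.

5

C1: sp3 ✓
C2: sp3 ✓
C3: sp
C4: sp
C5: sp2
C6: sp2
C7: sp3 ✓
C8: sp3 ✓
C9: sp3 ✓
C1, C2, C7, C8, C9 → 5 sp3 carbons.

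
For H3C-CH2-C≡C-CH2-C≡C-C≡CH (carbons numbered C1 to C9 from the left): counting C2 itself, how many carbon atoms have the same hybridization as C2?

3

C2 is sp3 (only σ bonds).
C1: sp3 ✓
C2: sp3 ✓
C3: sp
C4: sp
C5: sp3 ✓
C6: sp
C7: sp
C8: sp
C9: sp
3 carbons are sp3.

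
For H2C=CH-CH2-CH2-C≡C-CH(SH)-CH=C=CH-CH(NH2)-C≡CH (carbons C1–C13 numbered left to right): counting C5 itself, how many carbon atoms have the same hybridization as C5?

C5 is sp (two π bonds).
C1: sp2
C2: sp2
C3: sp3
C4: sp3
C5: sp ✓
C6: sp ✓
C7: sp3
C8: sp2
C9: sp ✓
C10: sp2
C11: sp3
C12: sp ✓
C13: sp ✓
5 carbons are sp.

5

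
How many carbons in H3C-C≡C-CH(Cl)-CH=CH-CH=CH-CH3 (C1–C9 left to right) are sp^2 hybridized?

C1: sp3
C2: sp
C3: sp
C4: sp3
C5: sp2 ✓
C6: sp2 ✓
C7: sp2 ✓
C8: sp2 ✓
C9: sp3
C5, C6, C7, C8 → 4 sp2 carbons.

4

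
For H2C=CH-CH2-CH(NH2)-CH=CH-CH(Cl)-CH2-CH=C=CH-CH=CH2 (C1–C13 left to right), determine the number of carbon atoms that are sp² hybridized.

C1: sp2 ✓
C2: sp2 ✓
C3: sp3
C4: sp3
C5: sp2 ✓
C6: sp2 ✓
C7: sp3
C8: sp3
C9: sp2 ✓
C10: sp
C11: sp2 ✓
C12: sp2 ✓
C13: sp2 ✓
C1, C2, C5, C6, C9, C11, C12, C13 → 8 sp2 carbons.

8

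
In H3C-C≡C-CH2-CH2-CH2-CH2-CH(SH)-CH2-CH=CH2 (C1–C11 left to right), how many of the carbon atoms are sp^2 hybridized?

2

C1: sp3
C2: sp
C3: sp
C4: sp3
C5: sp3
C6: sp3
C7: sp3
C8: sp3
C9: sp3
C10: sp2 ✓
C11: sp2 ✓
C10, C11 → 2 sp2 carbons.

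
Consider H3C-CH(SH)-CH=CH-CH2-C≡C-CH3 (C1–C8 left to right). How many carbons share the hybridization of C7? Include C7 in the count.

2

C7 is sp (two π bonds).
C1: sp3
C2: sp3
C3: sp2
C4: sp2
C5: sp3
C6: sp ✓
C7: sp ✓
C8: sp3
2 carbons are sp.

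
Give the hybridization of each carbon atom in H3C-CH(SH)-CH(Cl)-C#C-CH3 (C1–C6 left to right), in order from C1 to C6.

C1 has 4 σ bonds: steric number 4 → sp3.
C2: 4 σ bonds; 4 regions of electron density → sp3.
C3: 4 σ bonds — 4 electron domains, sp3.
C4 has 2 σ bonds, plus two π bonds: steric number 2 → sp.
C5: 2 σ bonds, plus two π bonds; 2 regions of electron density → sp.
C6: 4 σ bonds — 4 electron domains, sp3.

C1 sp3, C2 sp3, C3 sp3, C4 sp, C5 sp, C6 sp3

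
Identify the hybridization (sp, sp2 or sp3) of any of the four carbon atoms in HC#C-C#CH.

sp

Every carbon is part of a C≡C triple bond: two σ regions → sp.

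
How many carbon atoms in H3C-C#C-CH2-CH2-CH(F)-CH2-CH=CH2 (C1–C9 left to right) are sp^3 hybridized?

5

C1: sp3 ✓
C2: sp
C3: sp
C4: sp3 ✓
C5: sp3 ✓
C6: sp3 ✓
C7: sp3 ✓
C8: sp2
C9: sp2
C1, C4, C5, C6, C7 → 5 sp3 carbons.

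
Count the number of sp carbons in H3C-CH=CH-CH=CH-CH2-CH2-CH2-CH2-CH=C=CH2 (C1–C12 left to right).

1

C1: sp3
C2: sp2
C3: sp2
C4: sp2
C5: sp2
C6: sp3
C7: sp3
C8: sp3
C9: sp3
C10: sp2
C11: sp ✓
C12: sp2
C11 → 1 sp carbon.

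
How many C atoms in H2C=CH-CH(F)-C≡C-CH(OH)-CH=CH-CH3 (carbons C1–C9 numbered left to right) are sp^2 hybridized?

C1: sp2 ✓
C2: sp2 ✓
C3: sp3
C4: sp
C5: sp
C6: sp3
C7: sp2 ✓
C8: sp2 ✓
C9: sp3
C1, C2, C7, C8 → 4 sp2 carbons.

4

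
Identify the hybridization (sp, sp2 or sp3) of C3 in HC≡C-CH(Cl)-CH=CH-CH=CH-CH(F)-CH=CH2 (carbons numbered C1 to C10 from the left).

sp^3

C3: 4 σ bonds; 4 regions of electron density → sp3.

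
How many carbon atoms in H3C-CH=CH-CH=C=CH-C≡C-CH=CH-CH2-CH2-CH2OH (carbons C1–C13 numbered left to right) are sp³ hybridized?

C1: sp3 ✓
C2: sp2
C3: sp2
C4: sp2
C5: sp
C6: sp2
C7: sp
C8: sp
C9: sp2
C10: sp2
C11: sp3 ✓
C12: sp3 ✓
C13: sp3 ✓
C1, C11, C12, C13 → 4 sp3 carbons.

4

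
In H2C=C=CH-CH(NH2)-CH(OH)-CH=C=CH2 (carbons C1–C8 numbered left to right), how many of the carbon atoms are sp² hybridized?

4

C1: sp2 ✓
C2: sp
C3: sp2 ✓
C4: sp3
C5: sp3
C6: sp2 ✓
C7: sp
C8: sp2 ✓
C1, C3, C6, C8 → 4 sp2 carbons.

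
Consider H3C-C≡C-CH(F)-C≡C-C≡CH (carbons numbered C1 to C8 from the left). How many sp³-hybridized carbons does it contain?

2

C1: sp3 ✓
C2: sp
C3: sp
C4: sp3 ✓
C5: sp
C6: sp
C7: sp
C8: sp
C1, C4 → 2 sp3 carbons.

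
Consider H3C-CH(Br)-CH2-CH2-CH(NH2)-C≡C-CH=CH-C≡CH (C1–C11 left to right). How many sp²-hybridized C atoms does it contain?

C1: sp3
C2: sp3
C3: sp3
C4: sp3
C5: sp3
C6: sp
C7: sp
C8: sp2 ✓
C9: sp2 ✓
C10: sp
C11: sp
C8, C9 → 2 sp2 carbons.

2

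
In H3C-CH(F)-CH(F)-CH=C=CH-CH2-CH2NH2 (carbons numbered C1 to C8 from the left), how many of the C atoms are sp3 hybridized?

C1: sp3 ✓
C2: sp3 ✓
C3: sp3 ✓
C4: sp2
C5: sp
C6: sp2
C7: sp3 ✓
C8: sp3 ✓
C1, C2, C3, C7, C8 → 5 sp3 carbons.

5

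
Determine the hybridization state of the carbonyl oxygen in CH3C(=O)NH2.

sp2

The carbonyl oxygen: 1 σ bond and 2 lone pairs, plus one π bond; 3 regions of electron density → sp2.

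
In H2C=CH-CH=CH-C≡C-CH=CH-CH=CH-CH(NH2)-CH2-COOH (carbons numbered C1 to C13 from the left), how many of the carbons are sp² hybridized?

9

C1: sp2 ✓
C2: sp2 ✓
C3: sp2 ✓
C4: sp2 ✓
C5: sp
C6: sp
C7: sp2 ✓
C8: sp2 ✓
C9: sp2 ✓
C10: sp2 ✓
C11: sp3
C12: sp3
C13: sp2 ✓
C1, C2, C3, C4, C7, C8, C9, C10, C13 → 9 sp2 carbons.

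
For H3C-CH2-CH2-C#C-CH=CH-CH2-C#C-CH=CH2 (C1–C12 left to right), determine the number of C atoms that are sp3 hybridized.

4

C1: sp3 ✓
C2: sp3 ✓
C3: sp3 ✓
C4: sp
C5: sp
C6: sp2
C7: sp2
C8: sp3 ✓
C9: sp
C10: sp
C11: sp2
C12: sp2
C1, C2, C3, C8 → 4 sp3 carbons.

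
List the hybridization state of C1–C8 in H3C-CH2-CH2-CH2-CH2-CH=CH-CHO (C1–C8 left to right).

C1 has 4 σ bonds: steric number 4 → sp3.
C2: 4 σ bonds; 4 regions of electron density → sp3.
C3 (4 σ bonds) has steric number 4: sp3.
C4 carries 4 σ bonds, giving a steric number of 4, so it is sp3.
C5: 4 σ bonds; 4 regions of electron density → sp3.
C6 is sp2: 3 σ bonds, plus one π bond, 3 electron-density regions.
C7 carries 3 σ bonds, plus one π bond, giving a steric number of 3, so it is sp2.
C8: 3 σ bonds, plus one π bond — 3 electron domains, sp2.

C1 sp3, C2 sp3, C3 sp3, C4 sp3, C5 sp3, C6 sp2, C7 sp2, C8 sp2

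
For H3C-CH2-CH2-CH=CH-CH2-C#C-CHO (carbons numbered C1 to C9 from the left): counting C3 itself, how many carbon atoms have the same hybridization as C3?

C3 is sp3 (only σ bonds).
C1: sp3 ✓
C2: sp3 ✓
C3: sp3 ✓
C4: sp2
C5: sp2
C6: sp3 ✓
C7: sp
C8: sp
C9: sp2
4 carbons are sp3.

4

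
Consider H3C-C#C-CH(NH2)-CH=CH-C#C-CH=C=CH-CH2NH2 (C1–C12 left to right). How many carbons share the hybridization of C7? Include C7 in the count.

5

C7 is sp (two π bonds).
C1: sp3
C2: sp ✓
C3: sp ✓
C4: sp3
C5: sp2
C6: sp2
C7: sp ✓
C8: sp ✓
C9: sp2
C10: sp ✓
C11: sp2
C12: sp3
5 carbons are sp.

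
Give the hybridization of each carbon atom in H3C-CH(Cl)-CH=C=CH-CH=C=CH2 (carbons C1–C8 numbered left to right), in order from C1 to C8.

C1: 4 σ bonds — 4 electron domains, sp3.
C2 carries 4 σ bonds, giving a steric number of 4, so it is sp3.
C3 — 3 σ bonds, plus one π bond. Steric number 3, so sp2.
C4 (2 σ bonds, plus two π bonds) has steric number 2: sp.
C5: 3 σ bonds, plus one π bond — 3 electron domains, sp2.
C6 carries 3 σ bonds, plus one π bond, giving a steric number of 3, so it is sp2.
C7 carries 2 σ bonds, plus two π bonds, giving a steric number of 2, so it is sp.
C8: 3 σ bonds, plus one π bond; 3 regions of electron density → sp2.

C1 sp3, C2 sp3, C3 sp2, C4 sp, C5 sp2, C6 sp2, C7 sp, C8 sp2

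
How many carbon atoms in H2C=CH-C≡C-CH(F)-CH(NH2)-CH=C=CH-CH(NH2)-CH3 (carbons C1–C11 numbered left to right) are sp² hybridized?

C1: sp2 ✓
C2: sp2 ✓
C3: sp
C4: sp
C5: sp3
C6: sp3
C7: sp2 ✓
C8: sp
C9: sp2 ✓
C10: sp3
C11: sp3
C1, C2, C7, C9 → 4 sp2 carbons.

4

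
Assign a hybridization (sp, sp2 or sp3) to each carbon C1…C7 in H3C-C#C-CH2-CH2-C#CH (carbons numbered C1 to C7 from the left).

C1 sp3, C2 sp, C3 sp, C4 sp3, C5 sp3, C6 sp, C7 sp

C1 is sp3: 4 σ bonds, 4 electron-density regions.
C2 is sp: 2 σ bonds, plus two π bonds, 2 electron-density regions.
C3: 2 σ bonds, plus two π bonds — 2 electron domains, sp.
C4 — 4 σ bonds. Steric number 4, so sp3.
C5 has 4 σ bonds: steric number 4 → sp3.
C6 is sp: 2 σ bonds, plus two π bonds, 2 electron-density regions.
C7 — 2 σ bonds, plus two π bonds. Steric number 2, so sp.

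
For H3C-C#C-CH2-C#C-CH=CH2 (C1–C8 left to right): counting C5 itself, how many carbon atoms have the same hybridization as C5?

C5 is sp (two π bonds).
C1: sp3
C2: sp ✓
C3: sp ✓
C4: sp3
C5: sp ✓
C6: sp ✓
C7: sp2
C8: sp2
4 carbons are sp.

4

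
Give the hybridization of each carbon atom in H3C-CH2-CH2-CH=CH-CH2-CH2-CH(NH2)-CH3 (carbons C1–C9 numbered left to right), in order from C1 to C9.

C1 sp3, C2 sp3, C3 sp3, C4 sp2, C5 sp2, C6 sp3, C7 sp3, C8 sp3, C9 sp3

C1: 4 σ bonds — 4 electron domains, sp3.
C2 is sp3: 4 σ bonds, 4 electron-density regions.
C3: 4 σ bonds; 4 regions of electron density → sp3.
C4 has 3 σ bonds, plus one π bond: steric number 3 → sp2.
C5: 3 σ bonds, plus one π bond; 3 regions of electron density → sp2.
C6 is sp3: 4 σ bonds, 4 electron-density regions.
C7 has 4 σ bonds: steric number 4 → sp3.
C8 — 4 σ bonds. Steric number 4, so sp3.
C9 is sp3: 4 σ bonds, 4 electron-density regions.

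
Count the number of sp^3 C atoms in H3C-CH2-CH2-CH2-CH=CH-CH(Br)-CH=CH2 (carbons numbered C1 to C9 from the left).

C1: sp3 ✓
C2: sp3 ✓
C3: sp3 ✓
C4: sp3 ✓
C5: sp2
C6: sp2
C7: sp3 ✓
C8: sp2
C9: sp2
C1, C2, C3, C4, C7 → 5 sp3 carbons.

5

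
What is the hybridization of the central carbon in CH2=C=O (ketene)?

The central carbon (2 σ bonds, plus two π bonds) has steric number 2: sp.

sp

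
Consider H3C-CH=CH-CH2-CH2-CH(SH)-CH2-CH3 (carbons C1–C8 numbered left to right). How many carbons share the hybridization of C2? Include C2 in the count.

C2 is sp2 (one π bond).
C1: sp3
C2: sp2 ✓
C3: sp2 ✓
C4: sp3
C5: sp3
C6: sp3
C7: sp3
C8: sp3
2 carbons are sp2.

2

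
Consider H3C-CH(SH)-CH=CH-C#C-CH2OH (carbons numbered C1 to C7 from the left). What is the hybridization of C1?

C1: 4 σ bonds; 4 regions of electron density → sp3.

sp3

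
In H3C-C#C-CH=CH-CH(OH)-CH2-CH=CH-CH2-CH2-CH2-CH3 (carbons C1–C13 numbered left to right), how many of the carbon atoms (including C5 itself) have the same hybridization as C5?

4

C5 is sp2 (one π bond).
C1: sp3
C2: sp
C3: sp
C4: sp2 ✓
C5: sp2 ✓
C6: sp3
C7: sp3
C8: sp2 ✓
C9: sp2 ✓
C10: sp3
C11: sp3
C12: sp3
C13: sp3
4 carbons are sp2.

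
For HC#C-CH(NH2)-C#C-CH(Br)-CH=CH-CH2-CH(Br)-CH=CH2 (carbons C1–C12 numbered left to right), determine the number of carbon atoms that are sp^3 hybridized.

4

C1: sp
C2: sp
C3: sp3 ✓
C4: sp
C5: sp
C6: sp3 ✓
C7: sp2
C8: sp2
C9: sp3 ✓
C10: sp3 ✓
C11: sp2
C12: sp2
C3, C6, C9, C10 → 4 sp3 carbons.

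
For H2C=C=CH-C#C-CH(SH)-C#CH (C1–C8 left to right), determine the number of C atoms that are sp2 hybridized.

2

C1: sp2 ✓
C2: sp
C3: sp2 ✓
C4: sp
C5: sp
C6: sp3
C7: sp
C8: sp
C1, C3 → 2 sp2 carbons.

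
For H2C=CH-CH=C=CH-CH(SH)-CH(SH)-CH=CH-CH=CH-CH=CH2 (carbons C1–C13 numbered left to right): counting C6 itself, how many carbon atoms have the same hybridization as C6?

2

C6 is sp3 (only σ bonds).
C1: sp2
C2: sp2
C3: sp2
C4: sp
C5: sp2
C6: sp3 ✓
C7: sp3 ✓
C8: sp2
C9: sp2
C10: sp2
C11: sp2
C12: sp2
C13: sp2
2 carbons are sp3.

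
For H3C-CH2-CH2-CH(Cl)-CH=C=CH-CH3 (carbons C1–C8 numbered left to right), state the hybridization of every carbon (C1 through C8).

C1 sp3, C2 sp3, C3 sp3, C4 sp3, C5 sp2, C6 sp, C7 sp2, C8 sp3

C1 (4 σ bonds) has steric number 4: sp3.
C2 carries 4 σ bonds, giving a steric number of 4, so it is sp3.
C3 has 4 σ bonds: steric number 4 → sp3.
C4 — 4 σ bonds. Steric number 4, so sp3.
C5: 3 σ bonds, plus one π bond; 3 regions of electron density → sp2.
C6 — 2 σ bonds, plus two π bonds. Steric number 2, so sp.
C7 is sp2: 3 σ bonds, plus one π bond, 3 electron-density regions.
C8 has 4 σ bonds: steric number 4 → sp3.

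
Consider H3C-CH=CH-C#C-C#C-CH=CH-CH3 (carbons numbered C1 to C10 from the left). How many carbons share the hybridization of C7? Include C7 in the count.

C7 is sp (two π bonds).
C1: sp3
C2: sp2
C3: sp2
C4: sp ✓
C5: sp ✓
C6: sp ✓
C7: sp ✓
C8: sp2
C9: sp2
C10: sp3
4 carbons are sp.

4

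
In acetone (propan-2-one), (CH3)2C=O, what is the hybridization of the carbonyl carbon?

The carbonyl carbon has 3 σ bonds, plus one π bond: steric number 3 → sp2.

sp²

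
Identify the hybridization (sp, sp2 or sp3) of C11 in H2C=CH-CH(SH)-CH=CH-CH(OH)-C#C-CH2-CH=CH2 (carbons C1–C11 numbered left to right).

C11: 3 σ bonds, plus one π bond; 3 regions of electron density → sp2.

sp2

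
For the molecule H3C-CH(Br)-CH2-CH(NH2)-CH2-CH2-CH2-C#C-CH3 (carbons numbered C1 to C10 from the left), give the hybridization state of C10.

C10 has 4 σ bonds: steric number 4 → sp3.

sp^3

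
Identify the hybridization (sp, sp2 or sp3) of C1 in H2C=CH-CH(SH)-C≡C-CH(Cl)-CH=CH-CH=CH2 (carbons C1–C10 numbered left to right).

sp²

C1: 3 σ bonds, plus one π bond; 3 regions of electron density → sp2.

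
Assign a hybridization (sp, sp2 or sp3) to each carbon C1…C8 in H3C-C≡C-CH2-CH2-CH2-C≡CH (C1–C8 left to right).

C1 (4 σ bonds) has steric number 4: sp3.
C2 has 2 σ bonds, plus two π bonds: steric number 2 → sp.
C3: 2 σ bonds, plus two π bonds; 2 regions of electron density → sp.
C4 is sp3: 4 σ bonds, 4 electron-density regions.
C5 is sp3: 4 σ bonds, 4 electron-density regions.
C6 is sp3: 4 σ bonds, 4 electron-density regions.
C7 has 2 σ bonds, plus two π bonds: steric number 2 → sp.
C8 — 2 σ bonds, plus two π bonds. Steric number 2, so sp.

C1 sp3, C2 sp, C3 sp, C4 sp3, C5 sp3, C6 sp3, C7 sp, C8 sp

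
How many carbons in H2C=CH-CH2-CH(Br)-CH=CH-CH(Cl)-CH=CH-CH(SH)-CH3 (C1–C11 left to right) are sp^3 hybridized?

C1: sp2
C2: sp2
C3: sp3 ✓
C4: sp3 ✓
C5: sp2
C6: sp2
C7: sp3 ✓
C8: sp2
C9: sp2
C10: sp3 ✓
C11: sp3 ✓
C3, C4, C7, C10, C11 → 5 sp3 carbons.

5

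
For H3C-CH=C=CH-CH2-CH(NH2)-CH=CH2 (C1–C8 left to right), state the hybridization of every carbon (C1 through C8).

C1 sp3, C2 sp2, C3 sp, C4 sp2, C5 sp3, C6 sp3, C7 sp2, C8 sp2

C1 carries 4 σ bonds, giving a steric number of 4, so it is sp3.
C2: 3 σ bonds, plus one π bond; 3 regions of electron density → sp2.
C3 (2 σ bonds, plus two π bonds) has steric number 2: sp.
C4 (3 σ bonds, plus one π bond) has steric number 3: sp2.
C5 (4 σ bonds) has steric number 4: sp3.
C6 has 4 σ bonds: steric number 4 → sp3.
C7 carries 3 σ bonds, plus one π bond, giving a steric number of 3, so it is sp2.
C8: 3 σ bonds, plus one π bond; 3 regions of electron density → sp2.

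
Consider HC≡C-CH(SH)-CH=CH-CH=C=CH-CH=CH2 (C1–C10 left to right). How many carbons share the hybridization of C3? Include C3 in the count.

C3 is sp3 (only σ bonds).
C1: sp
C2: sp
C3: sp3 ✓
C4: sp2
C5: sp2
C6: sp2
C7: sp
C8: sp2
C9: sp2
C10: sp2
1 carbon is sp3.

1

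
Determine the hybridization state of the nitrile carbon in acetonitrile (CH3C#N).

The nitrile carbon — 2 σ bonds, plus two π bonds. Steric number 2, so sp.

sp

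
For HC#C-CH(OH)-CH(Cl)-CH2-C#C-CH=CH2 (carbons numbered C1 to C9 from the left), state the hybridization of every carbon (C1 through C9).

C1 — 2 σ bonds, plus two π bonds. Steric number 2, so sp.
C2 (2 σ bonds, plus two π bonds) has steric number 2: sp.
C3 has 4 σ bonds: steric number 4 → sp3.
C4 has 4 σ bonds: steric number 4 → sp3.
C5 — 4 σ bonds. Steric number 4, so sp3.
C6 carries 2 σ bonds, plus two π bonds, giving a steric number of 2, so it is sp.
C7 (2 σ bonds, plus two π bonds) has steric number 2: sp.
C8 has 3 σ bonds, plus one π bond: steric number 3 → sp2.
C9 is sp2: 3 σ bonds, plus one π bond, 3 electron-density regions.

C1 sp, C2 sp, C3 sp3, C4 sp3, C5 sp3, C6 sp, C7 sp, C8 sp2, C9 sp2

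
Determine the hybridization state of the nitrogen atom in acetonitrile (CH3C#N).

sp

N has one σ bond and one lone pair: steric number 2 → sp.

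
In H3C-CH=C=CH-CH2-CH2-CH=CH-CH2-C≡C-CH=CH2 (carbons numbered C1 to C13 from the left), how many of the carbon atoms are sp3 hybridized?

C1: sp3 ✓
C2: sp2
C3: sp
C4: sp2
C5: sp3 ✓
C6: sp3 ✓
C7: sp2
C8: sp2
C9: sp3 ✓
C10: sp
C11: sp
C12: sp2
C13: sp2
C1, C5, C6, C9 → 4 sp3 carbons.

4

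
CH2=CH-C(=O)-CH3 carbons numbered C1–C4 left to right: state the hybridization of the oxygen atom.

The oxygen atom carries 1 σ bond and 2 lone pairs, plus one π bond, giving a steric number of 3, so it is sp2.

sp^2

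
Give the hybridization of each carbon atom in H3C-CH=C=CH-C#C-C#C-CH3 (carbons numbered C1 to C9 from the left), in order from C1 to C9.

C1 — 4 σ bonds. Steric number 4, so sp3.
C2 carries 3 σ bonds, plus one π bond, giving a steric number of 3, so it is sp2.
C3 is sp: 2 σ bonds, plus two π bonds, 2 electron-density regions.
C4: 3 σ bonds, plus one π bond; 3 regions of electron density → sp2.
C5: 2 σ bonds, plus two π bonds — 2 electron domains, sp.
C6 — 2 σ bonds, plus two π bonds. Steric number 2, so sp.
C7 carries 2 σ bonds, plus two π bonds, giving a steric number of 2, so it is sp.
C8: 2 σ bonds, plus two π bonds; 2 regions of electron density → sp.
C9 has 4 σ bonds: steric number 4 → sp3.

C1 sp3, C2 sp2, C3 sp, C4 sp2, C5 sp, C6 sp, C7 sp, C8 sp, C9 sp3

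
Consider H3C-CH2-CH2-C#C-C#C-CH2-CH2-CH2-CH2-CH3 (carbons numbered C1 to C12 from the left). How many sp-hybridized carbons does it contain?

4

C1: sp3
C2: sp3
C3: sp3
C4: sp ✓
C5: sp ✓
C6: sp ✓
C7: sp ✓
C8: sp3
C9: sp3
C10: sp3
C11: sp3
C12: sp3
C4, C5, C6, C7 → 4 sp carbons.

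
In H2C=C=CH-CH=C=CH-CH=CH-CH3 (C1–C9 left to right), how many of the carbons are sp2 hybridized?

C1: sp2 ✓
C2: sp
C3: sp2 ✓
C4: sp2 ✓
C5: sp
C6: sp2 ✓
C7: sp2 ✓
C8: sp2 ✓
C9: sp3
C1, C3, C4, C6, C7, C8 → 6 sp2 carbons.

6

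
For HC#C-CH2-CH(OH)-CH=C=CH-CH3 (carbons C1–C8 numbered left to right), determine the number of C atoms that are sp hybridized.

3

C1: sp ✓
C2: sp ✓
C3: sp3
C4: sp3
C5: sp2
C6: sp ✓
C7: sp2
C8: sp3
C1, C2, C6 → 3 sp carbons.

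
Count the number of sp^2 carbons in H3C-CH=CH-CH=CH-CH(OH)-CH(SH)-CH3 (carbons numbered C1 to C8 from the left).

C1: sp3
C2: sp2 ✓
C3: sp2 ✓
C4: sp2 ✓
C5: sp2 ✓
C6: sp3
C7: sp3
C8: sp3
C2, C3, C4, C5 → 4 sp2 carbons.

4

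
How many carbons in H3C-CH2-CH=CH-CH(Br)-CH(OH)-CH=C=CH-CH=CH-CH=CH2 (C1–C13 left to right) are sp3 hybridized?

C1: sp3 ✓
C2: sp3 ✓
C3: sp2
C4: sp2
C5: sp3 ✓
C6: sp3 ✓
C7: sp2
C8: sp
C9: sp2
C10: sp2
C11: sp2
C12: sp2
C13: sp2
C1, C2, C5, C6 → 4 sp3 carbons.

4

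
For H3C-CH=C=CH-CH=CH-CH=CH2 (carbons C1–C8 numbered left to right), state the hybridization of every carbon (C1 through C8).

C1 is sp3: 4 σ bonds, 4 electron-density regions.
C2 — 3 σ bonds, plus one π bond. Steric number 3, so sp2.
C3: 2 σ bonds, plus two π bonds; 2 regions of electron density → sp.
C4: 3 σ bonds, plus one π bond — 3 electron domains, sp2.
C5 carries 3 σ bonds, plus one π bond, giving a steric number of 3, so it is sp2.
C6 has 3 σ bonds, plus one π bond: steric number 3 → sp2.
C7 carries 3 σ bonds, plus one π bond, giving a steric number of 3, so it is sp2.
C8 carries 3 σ bonds, plus one π bond, giving a steric number of 3, so it is sp2.

C1 sp3, C2 sp2, C3 sp, C4 sp2, C5 sp2, C6 sp2, C7 sp2, C8 sp2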